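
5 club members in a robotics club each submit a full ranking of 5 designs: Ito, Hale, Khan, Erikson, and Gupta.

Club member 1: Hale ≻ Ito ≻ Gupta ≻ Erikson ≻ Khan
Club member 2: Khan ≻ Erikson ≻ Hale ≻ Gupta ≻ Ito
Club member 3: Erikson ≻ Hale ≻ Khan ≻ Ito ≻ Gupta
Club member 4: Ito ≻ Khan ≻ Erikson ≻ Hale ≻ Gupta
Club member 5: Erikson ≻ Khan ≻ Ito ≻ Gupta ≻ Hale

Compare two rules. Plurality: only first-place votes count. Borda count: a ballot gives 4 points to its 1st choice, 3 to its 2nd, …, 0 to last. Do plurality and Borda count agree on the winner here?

Plurality first-place counts: Ito 1, Hale 1, Khan 1, Erikson 2, Gupta 0 → Erikson.
Borda totals: Ito 10, Hale 10, Khan 12, Erikson 14, Gupta 4 → Erikson.
The two rules agree on Erikson.

Yes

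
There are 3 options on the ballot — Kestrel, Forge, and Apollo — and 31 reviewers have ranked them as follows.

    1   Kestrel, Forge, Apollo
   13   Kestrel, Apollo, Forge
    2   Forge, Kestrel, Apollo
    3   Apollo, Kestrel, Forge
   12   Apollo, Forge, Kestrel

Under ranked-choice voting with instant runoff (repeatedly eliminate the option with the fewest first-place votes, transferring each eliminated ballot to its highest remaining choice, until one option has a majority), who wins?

Kestrel

Round 1: Apollo 15, Kestrel 14, Forge 2. Forge has the fewest and is eliminated.
Round 2: Kestrel 16, Apollo 15. Kestrel has a majority.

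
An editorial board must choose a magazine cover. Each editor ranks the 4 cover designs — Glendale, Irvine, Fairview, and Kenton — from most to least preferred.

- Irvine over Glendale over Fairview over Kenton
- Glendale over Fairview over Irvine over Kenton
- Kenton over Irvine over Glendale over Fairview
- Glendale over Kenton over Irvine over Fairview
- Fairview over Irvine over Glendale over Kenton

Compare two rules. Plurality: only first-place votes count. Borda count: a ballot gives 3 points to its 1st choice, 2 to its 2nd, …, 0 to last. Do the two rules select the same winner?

Plurality first-place counts: Glendale 2, Irvine 1, Fairview 1, Kenton 1 → Glendale.
Borda totals: Glendale 10, Irvine 9, Fairview 6, Kenton 5 → Glendale.
The two rules agree on Glendale.

Yes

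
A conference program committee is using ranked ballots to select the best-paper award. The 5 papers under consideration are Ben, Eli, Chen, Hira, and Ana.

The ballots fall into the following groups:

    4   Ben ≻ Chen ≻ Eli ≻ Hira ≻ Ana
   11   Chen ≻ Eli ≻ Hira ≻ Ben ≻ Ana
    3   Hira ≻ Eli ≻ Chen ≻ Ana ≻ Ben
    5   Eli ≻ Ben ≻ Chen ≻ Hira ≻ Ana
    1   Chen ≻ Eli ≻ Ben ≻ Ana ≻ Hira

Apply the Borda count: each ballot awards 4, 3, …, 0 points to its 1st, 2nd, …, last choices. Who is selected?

Borda scores:
  Ben: 4·4 + 11·1 + 3·0 + 5·3 + 2 = 44
  Eli: 4·2 + 11·3 + 3·3 + 5·4 + 3 = 73
  Chen: 4·3 + 11·4 + 3·2 + 5·2 + 4 = 76
  Hira: 4·1 + 11·2 + 3·4 + 5·1 + 0 = 43
  Ana: 4·0 + 11·0 + 3·1 + 5·0 + 1 = 4
Chen has the highest total.

Chen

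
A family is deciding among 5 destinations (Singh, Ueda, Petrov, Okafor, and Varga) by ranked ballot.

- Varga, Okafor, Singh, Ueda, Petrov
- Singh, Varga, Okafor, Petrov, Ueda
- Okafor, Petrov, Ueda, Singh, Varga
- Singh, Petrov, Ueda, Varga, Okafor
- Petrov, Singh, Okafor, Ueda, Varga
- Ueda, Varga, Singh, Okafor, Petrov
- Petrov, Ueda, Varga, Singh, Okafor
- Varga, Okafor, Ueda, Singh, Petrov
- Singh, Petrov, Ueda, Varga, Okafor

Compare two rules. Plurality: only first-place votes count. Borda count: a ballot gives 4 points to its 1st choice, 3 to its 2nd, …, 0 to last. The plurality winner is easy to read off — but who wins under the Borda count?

Plurality first-place counts: Singh 3, Ueda 1, Petrov 2, Okafor 1, Varga 2 → Singh.
Borda totals: Singh 22, Ueda 17, Petrov 18, Okafor 15, Varga 18 → Singh.

Singh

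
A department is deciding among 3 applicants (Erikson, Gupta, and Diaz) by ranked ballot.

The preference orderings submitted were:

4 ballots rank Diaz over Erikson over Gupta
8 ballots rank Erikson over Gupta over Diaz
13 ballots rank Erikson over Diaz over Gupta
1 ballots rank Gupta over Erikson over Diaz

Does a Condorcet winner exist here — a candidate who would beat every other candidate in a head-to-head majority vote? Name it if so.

Erikson

Head-to-head results (26 voters total):
Erikson vs Gupta: Erikson wins 25–1.
Erikson vs Diaz: Erikson wins 22–4.
Gupta vs Diaz: Diaz wins 17–9.
Erikson beats each rival — Gupta (25–1), Diaz (22–4) — so Erikson is the Condorcet winner.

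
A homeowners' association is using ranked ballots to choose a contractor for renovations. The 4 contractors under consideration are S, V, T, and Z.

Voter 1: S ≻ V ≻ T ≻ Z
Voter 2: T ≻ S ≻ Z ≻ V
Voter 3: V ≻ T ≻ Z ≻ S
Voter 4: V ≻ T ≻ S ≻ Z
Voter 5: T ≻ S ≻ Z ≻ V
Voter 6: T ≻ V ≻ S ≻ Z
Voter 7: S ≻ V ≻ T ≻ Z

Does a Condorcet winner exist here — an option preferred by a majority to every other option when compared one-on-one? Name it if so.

No Condorcet winner

Head-to-head results (7 voters total):
S vs V: S wins 4–3.
S vs T: T wins 5–2.
S vs Z: S wins 6–1.
V vs T: V wins 4–3.
V vs Z: V wins 5–2.
T vs Z: T wins 7–0.
No candidate beats all others: S beats V beats T beats S, a majority cycle.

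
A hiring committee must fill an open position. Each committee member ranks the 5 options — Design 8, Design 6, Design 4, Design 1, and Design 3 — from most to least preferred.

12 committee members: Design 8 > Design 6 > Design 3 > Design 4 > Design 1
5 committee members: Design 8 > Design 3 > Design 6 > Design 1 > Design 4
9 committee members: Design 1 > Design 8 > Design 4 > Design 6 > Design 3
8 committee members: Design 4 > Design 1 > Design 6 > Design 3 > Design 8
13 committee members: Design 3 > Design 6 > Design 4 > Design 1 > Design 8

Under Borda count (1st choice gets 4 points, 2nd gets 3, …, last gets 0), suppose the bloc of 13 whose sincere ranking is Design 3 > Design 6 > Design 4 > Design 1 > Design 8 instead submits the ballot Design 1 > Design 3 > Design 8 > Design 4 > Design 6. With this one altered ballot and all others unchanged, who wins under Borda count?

Borda totals with the altered ballot: Design 8 121, Design 6 71, Design 4 75, Design 1 117, Design 3 86.
The switch changes the winner from Design 6 to Design 8.

Design 8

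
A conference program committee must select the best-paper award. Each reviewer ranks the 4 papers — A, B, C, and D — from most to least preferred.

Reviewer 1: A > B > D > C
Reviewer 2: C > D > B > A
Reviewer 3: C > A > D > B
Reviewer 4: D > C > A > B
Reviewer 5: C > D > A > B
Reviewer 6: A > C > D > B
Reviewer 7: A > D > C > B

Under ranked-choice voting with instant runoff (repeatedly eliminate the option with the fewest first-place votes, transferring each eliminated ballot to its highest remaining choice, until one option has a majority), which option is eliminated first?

Round 1: A 3, C 3, D 1, B 0. B has the fewest and is eliminated.
Round 2: A 3, C 3, D 1. D has the fewest and is eliminated.
Round 3: C 4, A 3. C has a majority.

B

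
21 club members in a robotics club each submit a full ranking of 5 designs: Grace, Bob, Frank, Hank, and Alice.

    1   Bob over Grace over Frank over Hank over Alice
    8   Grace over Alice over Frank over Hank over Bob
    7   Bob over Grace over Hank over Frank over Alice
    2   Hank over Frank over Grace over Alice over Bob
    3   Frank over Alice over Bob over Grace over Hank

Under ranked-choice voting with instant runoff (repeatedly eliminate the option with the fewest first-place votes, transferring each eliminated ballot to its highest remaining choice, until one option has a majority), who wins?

Round 1: Grace 8, Bob 8, Frank 3, Hank 2, Alice 0. Alice has the fewest and is eliminated.
Round 2: Grace 8, Bob 8, Frank 3, Hank 2. Hank has the fewest and is eliminated.
Round 3: Grace 8, Bob 8, Frank 5. Frank has the fewest and is eliminated.
Round 4: Bob 11, Grace 10. Bob has a majority.

Bob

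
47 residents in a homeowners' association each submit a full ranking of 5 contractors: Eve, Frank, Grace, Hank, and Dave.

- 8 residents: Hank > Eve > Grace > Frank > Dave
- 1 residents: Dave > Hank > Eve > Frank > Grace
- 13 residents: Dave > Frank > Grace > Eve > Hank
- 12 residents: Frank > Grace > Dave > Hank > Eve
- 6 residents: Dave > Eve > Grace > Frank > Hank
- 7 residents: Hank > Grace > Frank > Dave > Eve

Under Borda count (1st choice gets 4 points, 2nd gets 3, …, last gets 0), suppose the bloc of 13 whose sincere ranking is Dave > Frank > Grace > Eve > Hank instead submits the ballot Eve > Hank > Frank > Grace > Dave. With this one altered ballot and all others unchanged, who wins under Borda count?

Hank

Borda totals with the altered ballot: Eve 96, Frank 103, Grace 98, Hank 114, Dave 59.
The switch changes the winner from Frank to Hank.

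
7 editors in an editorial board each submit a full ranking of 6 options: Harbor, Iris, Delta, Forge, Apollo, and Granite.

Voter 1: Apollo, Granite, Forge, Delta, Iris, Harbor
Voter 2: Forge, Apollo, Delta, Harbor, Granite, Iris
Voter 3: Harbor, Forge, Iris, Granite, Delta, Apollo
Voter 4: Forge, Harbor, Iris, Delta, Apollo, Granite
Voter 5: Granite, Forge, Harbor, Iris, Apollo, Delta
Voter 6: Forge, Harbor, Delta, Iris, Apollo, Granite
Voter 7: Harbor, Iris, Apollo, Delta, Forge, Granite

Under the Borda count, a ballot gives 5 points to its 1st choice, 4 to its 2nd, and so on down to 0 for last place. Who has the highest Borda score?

Forge

Borda scores:
  Harbor: 0 + 2 + 5 + 4 + 3 + 4 + 5 = 23
  Iris: 1 + 0 + 3 + 3 + 2 + 2 + 4 = 15
  Delta: 2 + 3 + 1 + 2 + 0 + 3 + 2 = 13
  Forge: 3 + 5 + 4 + 5 + 4 + 5 + 1 = 27
  Apollo: 5 + 4 + 0 + 1 + 1 + 1 + 3 = 15
  Granite: 4 + 1 + 2 + 0 + 5 + 0 + 0 = 12
Forge has the highest total.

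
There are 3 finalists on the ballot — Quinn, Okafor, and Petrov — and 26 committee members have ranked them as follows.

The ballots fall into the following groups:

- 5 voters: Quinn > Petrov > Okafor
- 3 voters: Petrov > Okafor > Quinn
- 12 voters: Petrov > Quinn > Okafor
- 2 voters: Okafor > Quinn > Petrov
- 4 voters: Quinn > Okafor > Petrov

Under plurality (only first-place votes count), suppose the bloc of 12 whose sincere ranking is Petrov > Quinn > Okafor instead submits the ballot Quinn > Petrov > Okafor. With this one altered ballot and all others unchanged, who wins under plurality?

First-place totals with the altered ballot: Quinn 21, Okafor 2, Petrov 3.
The switch changes the winner from Petrov to Quinn.

Quinn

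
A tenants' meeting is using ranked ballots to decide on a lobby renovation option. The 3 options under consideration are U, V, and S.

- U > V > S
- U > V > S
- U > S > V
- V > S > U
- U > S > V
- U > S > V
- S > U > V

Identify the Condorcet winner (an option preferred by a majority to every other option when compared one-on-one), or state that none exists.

Head-to-head results (7 voters total):
U vs V: U wins 6–1.
U vs S: U wins 5–2.
V vs S: S wins 4–3.
U beats each rival — V (6–1), S (5–2) — so U is the Condorcet winner.

U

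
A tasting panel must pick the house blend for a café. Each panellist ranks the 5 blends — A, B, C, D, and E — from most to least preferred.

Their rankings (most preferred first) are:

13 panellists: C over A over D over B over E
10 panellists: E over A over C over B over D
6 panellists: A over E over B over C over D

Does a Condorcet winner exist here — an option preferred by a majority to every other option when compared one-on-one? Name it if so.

Head-to-head results (29 voters total):
A vs B: A wins 29–0.
A vs C: A wins 16–13.
A vs D: A wins 29–0.
A vs E: A wins 19–10.
B vs C: C wins 23–6.
B vs D: B wins 16–13.
B vs E: E wins 16–13.
C vs D: C wins 29–0.
C vs E: E wins 16–13.
D vs E: E wins 16–13.
A beats each rival — B (29–0), C (16–13), D (29–0), E (19–10) — so A is the Condorcet winner.

A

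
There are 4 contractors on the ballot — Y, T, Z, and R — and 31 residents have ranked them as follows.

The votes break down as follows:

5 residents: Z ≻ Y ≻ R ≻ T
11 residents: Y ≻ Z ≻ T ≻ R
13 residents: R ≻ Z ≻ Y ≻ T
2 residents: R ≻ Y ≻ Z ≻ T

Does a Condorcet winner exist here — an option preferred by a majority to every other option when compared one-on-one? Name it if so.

Head-to-head results (31 voters total):
Y vs T: Y wins 31–0.
Y vs Z: Z wins 18–13.
Y vs R: Y wins 16–15.
T vs Z: Z wins 31–0.
T vs R: R wins 20–11.
Z vs R: Z wins 16–15.
Z beats each rival — Y (18–13), T (31–0), R (16–15) — so Z is the Condorcet winner.

Z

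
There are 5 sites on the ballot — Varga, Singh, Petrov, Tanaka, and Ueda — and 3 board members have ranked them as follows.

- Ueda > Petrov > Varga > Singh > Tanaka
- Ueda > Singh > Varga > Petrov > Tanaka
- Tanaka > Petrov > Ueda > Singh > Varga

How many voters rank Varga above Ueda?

0

Ballots ranking Varga above Ueda: 0.
Ballots ranking Ueda above Varga: 3.
So 0 of 3 voters prefer Varga to Ueda.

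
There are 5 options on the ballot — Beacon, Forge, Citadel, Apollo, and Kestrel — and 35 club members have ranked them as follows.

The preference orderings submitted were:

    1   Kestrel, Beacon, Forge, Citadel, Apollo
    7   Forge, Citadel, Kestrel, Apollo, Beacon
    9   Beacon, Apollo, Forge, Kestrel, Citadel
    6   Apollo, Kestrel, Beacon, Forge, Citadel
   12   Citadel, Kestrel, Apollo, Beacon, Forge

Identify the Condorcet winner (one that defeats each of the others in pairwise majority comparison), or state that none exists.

None — there is no Condorcet winner

Head-to-head results (35 voters total):
Beacon vs Forge: Beacon wins 28–7.
Beacon vs Citadel: Citadel wins 19–16.
Beacon vs Apollo: Apollo wins 25–10.
Beacon vs Kestrel: Kestrel wins 26–9.
Forge vs Citadel: Forge wins 23–12.
Forge vs Apollo: Apollo wins 27–8.
Forge vs Kestrel: Kestrel wins 19–16.
Citadel vs Apollo: Citadel wins 20–15.
Citadel vs Kestrel: Citadel wins 19–16.
Apollo vs Kestrel: Kestrel wins 20–15.
No candidate beats all others: Beacon beats Forge beats Citadel beats Beacon, a majority cycle.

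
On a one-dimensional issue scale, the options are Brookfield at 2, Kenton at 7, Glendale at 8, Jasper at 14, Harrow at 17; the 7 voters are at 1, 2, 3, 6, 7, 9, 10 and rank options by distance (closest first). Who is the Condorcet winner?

With single-peaked preferences on a line, the Condorcet winner is the candidate closest to the median voter.
The median voter (position 6) is closest to Kenton at 7.
Check: Kenton vs Harrow — voters closer to Kenton: 7 of 7.

Kenton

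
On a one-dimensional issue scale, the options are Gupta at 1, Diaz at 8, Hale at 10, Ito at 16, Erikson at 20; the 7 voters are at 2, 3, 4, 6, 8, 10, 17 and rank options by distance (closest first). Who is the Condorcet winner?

With single-peaked preferences on a line, the Condorcet winner is the candidate closest to the median voter.
The median voter (position 6) is closest to Diaz at 8.
Check: Diaz vs Gupta — voters closer to Diaz: 4 of 7.

Diaz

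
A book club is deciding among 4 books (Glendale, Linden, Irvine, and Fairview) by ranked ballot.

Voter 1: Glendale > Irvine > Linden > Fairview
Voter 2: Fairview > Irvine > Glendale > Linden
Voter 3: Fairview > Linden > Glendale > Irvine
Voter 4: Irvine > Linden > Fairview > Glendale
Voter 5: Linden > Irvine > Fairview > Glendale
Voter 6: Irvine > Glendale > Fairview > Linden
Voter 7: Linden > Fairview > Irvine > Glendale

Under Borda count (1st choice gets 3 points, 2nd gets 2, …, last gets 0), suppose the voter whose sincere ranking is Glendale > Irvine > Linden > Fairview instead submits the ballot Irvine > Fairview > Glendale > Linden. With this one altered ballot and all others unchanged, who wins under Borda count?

Borda totals with the altered ballot: Glendale 5, Linden 10, Irvine 14, Fairview 13.
The winner is unchanged: still Irvine.

Irvine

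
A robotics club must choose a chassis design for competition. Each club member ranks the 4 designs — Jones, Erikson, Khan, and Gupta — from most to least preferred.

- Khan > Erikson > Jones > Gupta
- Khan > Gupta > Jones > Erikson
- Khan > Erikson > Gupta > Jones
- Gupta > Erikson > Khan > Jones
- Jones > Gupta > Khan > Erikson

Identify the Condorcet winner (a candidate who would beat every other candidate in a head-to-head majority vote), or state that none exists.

Khan

Head-to-head results (5 voters total):
Jones vs Erikson: Erikson wins 3–2.
Jones vs Khan: Khan wins 4–1.
Jones vs Gupta: Gupta wins 3–2.
Erikson vs Khan: Khan wins 4–1.
Erikson vs Gupta: Gupta wins 3–2.
Khan vs Gupta: Khan wins 3–2.
Khan beats each rival — Jones (4–1), Erikson (4–1), Gupta (3–2) — so Khan is the Condorcet winner.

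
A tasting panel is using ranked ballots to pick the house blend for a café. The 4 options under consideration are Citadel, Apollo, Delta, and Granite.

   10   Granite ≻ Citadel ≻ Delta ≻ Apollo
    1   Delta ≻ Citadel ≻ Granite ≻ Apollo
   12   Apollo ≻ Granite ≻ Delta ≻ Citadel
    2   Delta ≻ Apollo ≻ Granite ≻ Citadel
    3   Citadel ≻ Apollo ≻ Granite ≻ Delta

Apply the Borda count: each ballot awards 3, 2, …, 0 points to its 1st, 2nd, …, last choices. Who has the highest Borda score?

Borda scores:
  Citadel: 10·2 + 2 + 12·0 + 2·0 + 3·3 = 31
  Apollo: 10·0 + 0 + 12·3 + 2·2 + 3·2 = 46
  Delta: 10·1 + 3 + 12·1 + 2·3 + 3·0 = 31
  Granite: 10·3 + 1 + 12·2 + 2·1 + 3·1 = 60
Granite has the highest total.

Granite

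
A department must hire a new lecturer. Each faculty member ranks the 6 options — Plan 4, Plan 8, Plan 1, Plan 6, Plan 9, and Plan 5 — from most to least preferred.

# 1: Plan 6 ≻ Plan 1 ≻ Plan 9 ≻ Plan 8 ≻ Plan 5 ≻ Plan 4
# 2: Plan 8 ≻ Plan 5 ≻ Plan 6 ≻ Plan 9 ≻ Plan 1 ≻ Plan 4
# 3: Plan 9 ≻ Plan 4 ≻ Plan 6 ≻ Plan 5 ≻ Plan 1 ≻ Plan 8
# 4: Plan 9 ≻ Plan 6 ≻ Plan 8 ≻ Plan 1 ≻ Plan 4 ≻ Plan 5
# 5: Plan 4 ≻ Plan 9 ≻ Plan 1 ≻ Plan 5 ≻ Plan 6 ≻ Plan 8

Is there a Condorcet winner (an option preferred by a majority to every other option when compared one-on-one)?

Head-to-head results (5 voters total):
Plan 4 vs Plan 8: Plan 8 wins 3–2.
Plan 4 vs Plan 1: Plan 1 wins 3–2.
Plan 4 vs Plan 6: Plan 6 wins 3–2.
Plan 4 vs Plan 9: Plan 9 wins 4–1.
Plan 4 vs Plan 5: Plan 4 wins 3–2.
Plan 8 vs Plan 1: Plan 1 wins 3–2.
Plan 8 vs Plan 6: Plan 6 wins 4–1.
Plan 8 vs Plan 9: Plan 9 wins 4–1.
Plan 8 vs Plan 5: Plan 8 wins 3–2.
Plan 1 vs Plan 6: Plan 6 wins 4–1.
Plan 1 vs Plan 9: Plan 9 wins 4–1.
Plan 1 vs Plan 5: Plan 1 wins 3–2.
Plan 6 vs Plan 9: Plan 9 wins 3–2.
Plan 6 vs Plan 5: Plan 6 wins 3–2.
Plan 9 vs Plan 5: Plan 9 wins 4–1.
Plan 9 beats each rival — Plan 4 (4–1), Plan 8 (4–1), Plan 1 (4–1), Plan 6 (3–2), Plan 5 (4–1) — so Plan 9 is the Condorcet winner.

Yes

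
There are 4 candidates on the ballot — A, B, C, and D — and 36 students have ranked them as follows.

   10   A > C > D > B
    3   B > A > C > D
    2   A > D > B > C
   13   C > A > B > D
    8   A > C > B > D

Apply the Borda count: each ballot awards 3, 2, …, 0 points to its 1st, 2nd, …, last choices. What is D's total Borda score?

Borda scores:
  A: 10·3 + 3·2 + 2·3 + 13·2 + 8·3 = 92
  B: 10·0 + 3·3 + 2·1 + 13·1 + 8·1 = 32
  C: 10·2 + 3·1 + 2·0 + 13·3 + 8·2 = 78
  D: 10·1 + 3·0 + 2·2 + 13·0 + 8·0 = 14

14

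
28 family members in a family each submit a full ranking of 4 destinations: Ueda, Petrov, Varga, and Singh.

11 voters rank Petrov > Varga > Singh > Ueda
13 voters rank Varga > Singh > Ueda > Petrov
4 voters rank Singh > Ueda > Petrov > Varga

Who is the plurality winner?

Varga

First-place vote totals:
  Ueda: 0
  Petrov: 11
  Varga: 13
  Singh: 4
Varga has the most first-place votes.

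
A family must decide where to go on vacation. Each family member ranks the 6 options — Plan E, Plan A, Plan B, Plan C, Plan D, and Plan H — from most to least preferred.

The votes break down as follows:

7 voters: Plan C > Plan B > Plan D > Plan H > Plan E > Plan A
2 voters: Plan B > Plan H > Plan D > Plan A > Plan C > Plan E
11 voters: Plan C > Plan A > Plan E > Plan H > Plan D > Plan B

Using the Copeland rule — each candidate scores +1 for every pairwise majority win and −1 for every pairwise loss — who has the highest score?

Plan C

Pairwise results:
  Plan E vs Plan A: Plan A wins 13–7.
  Plan E vs Plan B: Plan E wins 11–9.
  Plan E vs Plan C: Plan C wins 20–0.
  Plan E vs Plan D: Plan E wins 11–9.
  Plan E vs Plan H: Plan E wins 11–9.
  Plan A vs Plan B: Plan A wins 11–9.
  Plan A vs Plan C: Plan C wins 18–2.
  Plan A vs Plan D: Plan A wins 11–9.
  Plan A vs Plan H: Plan A wins 11–9.
  Plan B vs Plan C: Plan C wins 18–2.
  Plan B vs Plan D: Plan D wins 11–9.
  Plan B vs Plan H: Plan H wins 11–9.
  Plan C vs Plan D: Plan C wins 18–2.
  Plan C vs Plan H: Plan C wins 18–2.
  Plan D vs Plan H: Plan H wins 13–7.
Copeland scores (wins − losses):
  Plan E: 3 − 2 = 1
  Plan A: 4 − 1 = 3
  Plan B: 0 − 5 = -5
  Plan C: 5 − 0 = 5
  Plan D: 1 − 4 = -3
  Plan H: 2 − 3 = -1
Plan C has the best Copeland score.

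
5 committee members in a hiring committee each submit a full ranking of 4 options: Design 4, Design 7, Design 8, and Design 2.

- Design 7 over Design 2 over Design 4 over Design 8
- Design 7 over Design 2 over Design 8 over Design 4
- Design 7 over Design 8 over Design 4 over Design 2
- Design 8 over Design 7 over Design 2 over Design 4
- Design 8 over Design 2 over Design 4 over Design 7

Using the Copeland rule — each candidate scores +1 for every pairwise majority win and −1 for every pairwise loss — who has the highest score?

Design 7

Pairwise results:
  Design 4 vs Design 7: Design 7 wins 4–1.
  Design 4 vs Design 8: Design 8 wins 4–1.
  Design 4 vs Design 2: Design 2 wins 4–1.
  Design 7 vs Design 8: Design 7 wins 3–2.
  Design 7 vs Design 2: Design 7 wins 4–1.
  Design 8 vs Design 2: Design 8 wins 3–2.
Copeland scores (wins − losses):
  Design 4: 0 − 3 = -3
  Design 7: 3 − 0 = 3
  Design 8: 2 − 1 = 1
  Design 2: 1 − 2 = -1
Design 7 has the best Copeland score.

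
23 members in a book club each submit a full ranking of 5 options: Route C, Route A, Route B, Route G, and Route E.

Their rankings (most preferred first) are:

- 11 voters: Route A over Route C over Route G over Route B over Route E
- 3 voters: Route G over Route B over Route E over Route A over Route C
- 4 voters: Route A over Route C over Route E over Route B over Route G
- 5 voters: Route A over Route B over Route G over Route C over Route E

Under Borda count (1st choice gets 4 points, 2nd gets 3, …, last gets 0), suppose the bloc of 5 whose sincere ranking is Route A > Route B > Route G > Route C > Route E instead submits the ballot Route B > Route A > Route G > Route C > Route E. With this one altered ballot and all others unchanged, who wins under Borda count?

Route A

Borda totals with the altered ballot: Route C 50, Route A 78, Route B 44, Route G 44, Route E 14.
The winner is unchanged: still Route A.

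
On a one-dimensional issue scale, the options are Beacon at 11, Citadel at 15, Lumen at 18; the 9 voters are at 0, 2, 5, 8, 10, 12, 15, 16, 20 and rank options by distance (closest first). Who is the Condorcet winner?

With single-peaked preferences on a line, the Condorcet winner is the candidate closest to the median voter.
The median voter (position 10) is closest to Beacon at 11.
Check: Beacon vs Lumen — voters closer to Beacon: 6 of 9.

Beacon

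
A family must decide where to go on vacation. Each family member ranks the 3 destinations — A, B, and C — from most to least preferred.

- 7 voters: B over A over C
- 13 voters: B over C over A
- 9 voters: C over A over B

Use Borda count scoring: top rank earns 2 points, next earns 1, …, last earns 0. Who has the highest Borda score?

B

Borda scores:
  A: 7·1 + 13·0 + 9·1 = 16
  B: 7·2 + 13·2 + 9·0 = 40
  C: 7·0 + 13·1 + 9·2 = 31
B has the highest total.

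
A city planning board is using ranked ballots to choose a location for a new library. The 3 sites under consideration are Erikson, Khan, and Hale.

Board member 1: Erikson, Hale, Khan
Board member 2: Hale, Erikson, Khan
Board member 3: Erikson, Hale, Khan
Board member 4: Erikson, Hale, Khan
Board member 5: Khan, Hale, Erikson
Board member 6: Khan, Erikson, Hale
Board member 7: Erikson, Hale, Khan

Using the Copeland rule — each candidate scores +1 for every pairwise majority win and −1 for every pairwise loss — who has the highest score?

Erikson

Pairwise results:
  Erikson vs Khan: Erikson wins 5–2.
  Erikson vs Hale: Erikson wins 5–2.
  Khan vs Hale: Hale wins 5–2.
Copeland scores (wins − losses):
  Erikson: 2 − 0 = 2
  Khan: 0 − 2 = -2
  Hale: 1 − 1 = 0
Erikson has the best Copeland score.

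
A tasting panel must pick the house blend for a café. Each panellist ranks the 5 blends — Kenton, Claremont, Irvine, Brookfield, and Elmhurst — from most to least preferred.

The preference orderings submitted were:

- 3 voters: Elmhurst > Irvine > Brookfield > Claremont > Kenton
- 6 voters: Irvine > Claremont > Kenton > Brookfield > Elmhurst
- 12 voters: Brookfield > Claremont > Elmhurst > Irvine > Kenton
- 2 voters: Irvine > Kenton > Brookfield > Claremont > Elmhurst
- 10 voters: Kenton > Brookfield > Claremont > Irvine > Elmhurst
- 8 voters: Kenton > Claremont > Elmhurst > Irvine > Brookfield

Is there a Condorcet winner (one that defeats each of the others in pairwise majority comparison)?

No

Head-to-head results (41 voters total):
Kenton vs Claremont: Claremont wins 21–20.
Kenton vs Irvine: Irvine wins 23–18.
Kenton vs Brookfield: Kenton wins 26–15.
Kenton vs Elmhurst: Kenton wins 26–15.
Claremont vs Irvine: Claremont wins 30–11.
Claremont vs Brookfield: Brookfield wins 27–14.
Claremont vs Elmhurst: Claremont wins 38–3.
Irvine vs Brookfield: Brookfield wins 22–19.
Irvine vs Elmhurst: Elmhurst wins 23–18.
Brookfield vs Elmhurst: Brookfield wins 30–11.
No candidate beats all others: Kenton beats Brookfield beats Claremont beats Kenton, a majority cycle.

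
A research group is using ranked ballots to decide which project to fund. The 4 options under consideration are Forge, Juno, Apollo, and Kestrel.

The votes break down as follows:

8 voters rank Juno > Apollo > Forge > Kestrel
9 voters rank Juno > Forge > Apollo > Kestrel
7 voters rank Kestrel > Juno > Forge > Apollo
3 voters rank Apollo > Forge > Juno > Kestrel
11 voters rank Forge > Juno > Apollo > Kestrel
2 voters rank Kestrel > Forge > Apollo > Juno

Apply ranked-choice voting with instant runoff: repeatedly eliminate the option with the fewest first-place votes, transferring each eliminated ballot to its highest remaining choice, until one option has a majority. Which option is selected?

Round 1: Juno 17, Forge 11, Kestrel 9, Apollo 3. Apollo has the fewest and is eliminated.
Round 2: Juno 17, Forge 14, Kestrel 9. Kestrel has the fewest and is eliminated.
Round 3: Juno 24, Forge 16. Juno has a majority.

Juno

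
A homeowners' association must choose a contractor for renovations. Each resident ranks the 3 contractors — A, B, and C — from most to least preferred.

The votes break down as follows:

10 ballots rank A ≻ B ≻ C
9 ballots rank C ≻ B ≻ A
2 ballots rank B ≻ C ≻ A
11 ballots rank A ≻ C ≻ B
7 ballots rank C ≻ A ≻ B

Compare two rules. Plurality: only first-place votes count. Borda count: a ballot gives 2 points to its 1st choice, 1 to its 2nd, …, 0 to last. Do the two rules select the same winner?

Plurality first-place counts: A 21, B 2, C 16 → A.
Borda totals: A 49, B 23, C 45 → A.
The two rules agree on A.

Yes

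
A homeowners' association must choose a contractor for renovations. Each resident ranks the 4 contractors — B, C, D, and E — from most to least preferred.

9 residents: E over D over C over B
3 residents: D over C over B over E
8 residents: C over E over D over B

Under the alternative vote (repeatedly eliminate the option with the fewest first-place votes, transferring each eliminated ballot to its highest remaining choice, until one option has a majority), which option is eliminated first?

B

Round 1: E 9, C 8, D 3, B 0. B has the fewest and is eliminated.
Round 2: E 9, C 8, D 3. D has the fewest and is eliminated.
Round 3: C 11, E 9. C has a majority.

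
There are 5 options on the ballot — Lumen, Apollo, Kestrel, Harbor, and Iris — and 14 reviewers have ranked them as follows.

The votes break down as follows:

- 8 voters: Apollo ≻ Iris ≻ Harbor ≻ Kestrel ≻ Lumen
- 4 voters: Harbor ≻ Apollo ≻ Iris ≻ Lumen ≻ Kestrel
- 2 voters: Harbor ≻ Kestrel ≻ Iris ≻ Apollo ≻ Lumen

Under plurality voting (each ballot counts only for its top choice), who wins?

First-place vote totals:
  Lumen: 0
  Apollo: 8
  Kestrel: 0
  Harbor: 6
  Iris: 0
Apollo has the most first-place votes.

Apollo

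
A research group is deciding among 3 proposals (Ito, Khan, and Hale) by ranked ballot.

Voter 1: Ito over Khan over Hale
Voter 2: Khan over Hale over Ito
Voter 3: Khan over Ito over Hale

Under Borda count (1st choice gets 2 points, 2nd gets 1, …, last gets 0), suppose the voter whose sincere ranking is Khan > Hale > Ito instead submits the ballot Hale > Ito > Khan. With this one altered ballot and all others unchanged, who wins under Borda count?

Borda totals with the altered ballot: Ito 4, Khan 3, Hale 2.
The switch changes the winner from Khan to Ito.

Ito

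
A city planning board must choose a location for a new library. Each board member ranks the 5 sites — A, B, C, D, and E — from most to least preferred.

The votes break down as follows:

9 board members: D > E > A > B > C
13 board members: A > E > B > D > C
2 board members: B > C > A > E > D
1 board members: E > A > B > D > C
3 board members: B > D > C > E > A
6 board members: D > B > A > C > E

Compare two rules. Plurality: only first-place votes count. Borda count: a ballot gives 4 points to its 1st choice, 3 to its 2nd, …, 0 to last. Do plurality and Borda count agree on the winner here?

Plurality first-place counts: A 13, B 5, C 0, D 15, E 1 → D.
Borda totals: A 89, B 75, C 18, D 83, E 75 → A.
The two rules disagree: plurality picks D, Borda picks A.

No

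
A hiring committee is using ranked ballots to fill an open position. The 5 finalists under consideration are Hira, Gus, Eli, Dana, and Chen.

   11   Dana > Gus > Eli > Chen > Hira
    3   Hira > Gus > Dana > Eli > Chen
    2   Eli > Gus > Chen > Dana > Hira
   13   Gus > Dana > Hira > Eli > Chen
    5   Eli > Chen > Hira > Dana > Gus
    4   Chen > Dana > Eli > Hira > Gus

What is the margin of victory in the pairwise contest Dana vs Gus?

2

Ballots ranking Dana above Gus: 11+5+4 = 20.
Ballots ranking Gus above Dana: 3+2+13 = 18.
Dana wins 20–18, a margin of 2.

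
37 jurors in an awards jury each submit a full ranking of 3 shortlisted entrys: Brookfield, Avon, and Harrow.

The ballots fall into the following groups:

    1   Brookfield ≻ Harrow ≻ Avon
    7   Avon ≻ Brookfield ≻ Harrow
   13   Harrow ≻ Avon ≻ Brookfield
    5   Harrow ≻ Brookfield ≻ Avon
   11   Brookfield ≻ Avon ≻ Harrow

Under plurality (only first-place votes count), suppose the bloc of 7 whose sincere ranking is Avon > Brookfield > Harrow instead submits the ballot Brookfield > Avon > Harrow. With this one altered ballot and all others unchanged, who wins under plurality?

Brookfield

First-place totals with the altered ballot: Brookfield 19, Avon 0, Harrow 18.
The switch changes the winner from Harrow to Brookfield.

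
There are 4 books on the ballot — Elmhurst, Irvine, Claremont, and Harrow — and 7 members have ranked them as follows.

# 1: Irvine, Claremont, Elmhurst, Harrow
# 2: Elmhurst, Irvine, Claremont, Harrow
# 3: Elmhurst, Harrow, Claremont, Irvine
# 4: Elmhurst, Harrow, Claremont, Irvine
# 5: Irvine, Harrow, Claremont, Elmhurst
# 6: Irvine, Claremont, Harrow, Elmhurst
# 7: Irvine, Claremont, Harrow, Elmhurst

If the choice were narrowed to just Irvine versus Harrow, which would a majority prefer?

Ballots ranking Irvine above Harrow: 5.
Ballots ranking Harrow above Irvine: 2.
Irvine wins the head-to-head, 5–2.

Irvine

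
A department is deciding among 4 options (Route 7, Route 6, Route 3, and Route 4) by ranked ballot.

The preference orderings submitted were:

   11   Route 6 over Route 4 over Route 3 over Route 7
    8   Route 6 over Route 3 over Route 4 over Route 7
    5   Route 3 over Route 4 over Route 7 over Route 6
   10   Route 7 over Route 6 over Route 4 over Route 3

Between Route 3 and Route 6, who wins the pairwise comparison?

Ballots ranking Route 3 above Route 6: 5.
Ballots ranking Route 6 above Route 3: 11+8+10 = 29.
Route 6 wins the head-to-head, 29–5.

Route 6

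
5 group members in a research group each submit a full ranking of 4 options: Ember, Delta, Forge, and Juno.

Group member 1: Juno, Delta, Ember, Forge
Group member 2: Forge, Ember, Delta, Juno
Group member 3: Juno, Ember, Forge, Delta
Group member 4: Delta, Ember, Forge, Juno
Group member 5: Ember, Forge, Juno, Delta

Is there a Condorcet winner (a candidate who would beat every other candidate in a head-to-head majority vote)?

Head-to-head results (5 voters total):
Ember vs Delta: Ember wins 3–2.
Ember vs Forge: Ember wins 4–1.
Ember vs Juno: Ember wins 3–2.
Delta vs Forge: Forge wins 3–2.
Delta vs Juno: Juno wins 3–2.
Forge vs Juno: Forge wins 3–2.
Ember beats each rival — Delta (3–2), Forge (4–1), Juno (3–2) — so Ember is the Condorcet winner.

Yes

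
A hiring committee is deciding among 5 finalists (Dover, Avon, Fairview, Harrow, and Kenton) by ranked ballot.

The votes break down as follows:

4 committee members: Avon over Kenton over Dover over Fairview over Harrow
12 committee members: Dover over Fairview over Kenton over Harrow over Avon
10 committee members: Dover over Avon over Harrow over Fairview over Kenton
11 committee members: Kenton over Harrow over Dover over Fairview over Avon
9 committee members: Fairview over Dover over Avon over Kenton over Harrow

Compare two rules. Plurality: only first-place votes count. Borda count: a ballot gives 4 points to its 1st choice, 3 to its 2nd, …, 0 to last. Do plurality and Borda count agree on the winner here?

Plurality first-place counts: Dover 22, Avon 4, Fairview 9, Harrow 0, Kenton 11 → Dover.
Borda totals: Dover 145, Avon 64, Fairview 97, Harrow 65, Kenton 89 → Dover.
The two rules agree on Dover.

Yes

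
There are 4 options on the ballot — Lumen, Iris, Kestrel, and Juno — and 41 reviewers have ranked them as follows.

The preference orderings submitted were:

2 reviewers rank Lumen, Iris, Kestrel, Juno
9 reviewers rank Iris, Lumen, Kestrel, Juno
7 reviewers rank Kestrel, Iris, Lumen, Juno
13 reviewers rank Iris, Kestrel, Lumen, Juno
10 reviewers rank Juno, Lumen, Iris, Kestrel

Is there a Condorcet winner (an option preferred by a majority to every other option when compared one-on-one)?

Yes

Head-to-head results (41 voters total):
Lumen vs Iris: Iris wins 29–12.
Lumen vs Kestrel: Lumen wins 21–20.
Lumen vs Juno: Lumen wins 31–10.
Iris vs Kestrel: Iris wins 34–7.
Iris vs Juno: Iris wins 31–10.
Kestrel vs Juno: Kestrel wins 31–10.
Iris beats each rival — Lumen (29–12), Kestrel (34–7), Juno (31–10) — so Iris is the Condorcet winner.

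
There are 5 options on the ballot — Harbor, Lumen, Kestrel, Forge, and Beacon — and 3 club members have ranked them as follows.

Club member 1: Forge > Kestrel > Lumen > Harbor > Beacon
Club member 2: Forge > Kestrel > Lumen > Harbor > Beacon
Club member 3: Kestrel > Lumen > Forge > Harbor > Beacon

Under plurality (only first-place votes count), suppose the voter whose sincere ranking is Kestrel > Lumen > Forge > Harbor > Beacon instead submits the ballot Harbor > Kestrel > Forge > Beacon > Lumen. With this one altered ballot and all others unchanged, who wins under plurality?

First-place totals with the altered ballot: Harbor 1, Lumen 0, Kestrel 0, Forge 2, Beacon 0.
The winner is unchanged: still Forge.

Forge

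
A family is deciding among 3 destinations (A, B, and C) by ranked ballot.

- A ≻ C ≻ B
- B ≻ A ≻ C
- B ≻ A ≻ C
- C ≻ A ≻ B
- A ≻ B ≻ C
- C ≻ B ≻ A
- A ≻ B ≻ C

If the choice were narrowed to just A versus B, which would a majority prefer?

Ballots ranking A above B: 4.
Ballots ranking B above A: 3.
A wins the head-to-head, 4–3.

A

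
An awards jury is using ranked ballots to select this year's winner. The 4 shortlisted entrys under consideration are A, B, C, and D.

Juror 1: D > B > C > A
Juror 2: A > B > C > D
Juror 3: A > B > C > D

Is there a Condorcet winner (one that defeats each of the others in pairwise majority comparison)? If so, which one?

A

Head-to-head results (3 voters total):
A vs B: A wins 2–1.
A vs C: A wins 2–1.
A vs D: A wins 2–1.
B vs C: B wins 3–0.
B vs D: B wins 2–1.
C vs D: C wins 2–1.
A beats each rival — B (2–1), C (2–1), D (2–1) — so A is the Condorcet winner.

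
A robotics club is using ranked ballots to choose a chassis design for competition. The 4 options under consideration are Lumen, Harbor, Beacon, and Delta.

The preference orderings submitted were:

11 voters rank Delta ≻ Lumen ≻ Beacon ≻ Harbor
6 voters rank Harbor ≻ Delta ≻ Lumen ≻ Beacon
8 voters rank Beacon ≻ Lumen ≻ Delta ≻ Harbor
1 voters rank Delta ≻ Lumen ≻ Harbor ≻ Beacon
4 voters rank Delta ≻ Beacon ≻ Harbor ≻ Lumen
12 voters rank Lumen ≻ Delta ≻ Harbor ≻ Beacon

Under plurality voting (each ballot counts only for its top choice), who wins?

Delta

First-place vote totals:
  Lumen: 12
  Harbor: 6
  Beacon: 8
  Delta: 16
Delta has the most first-place votes.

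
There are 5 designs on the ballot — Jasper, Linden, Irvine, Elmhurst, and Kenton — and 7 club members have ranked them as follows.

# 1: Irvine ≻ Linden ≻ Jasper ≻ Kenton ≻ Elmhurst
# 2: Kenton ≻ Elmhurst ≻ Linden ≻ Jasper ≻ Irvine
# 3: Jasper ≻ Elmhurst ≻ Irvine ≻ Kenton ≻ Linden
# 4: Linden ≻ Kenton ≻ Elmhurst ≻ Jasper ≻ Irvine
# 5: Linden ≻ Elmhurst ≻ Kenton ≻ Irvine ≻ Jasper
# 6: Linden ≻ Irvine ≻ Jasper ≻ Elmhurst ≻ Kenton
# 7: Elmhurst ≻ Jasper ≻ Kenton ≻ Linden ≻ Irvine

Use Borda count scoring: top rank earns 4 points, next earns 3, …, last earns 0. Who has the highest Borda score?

Linden

Borda scores:
  Jasper: 2 + 1 + 4 + 1 + 0 + 2 + 3 = 13
  Linden: 3 + 2 + 0 + 4 + 4 + 4 + 1 = 18
  Irvine: 4 + 0 + 2 + 0 + 1 + 3 + 0 = 10
  Elmhurst: 0 + 3 + 3 + 2 + 3 + 1 + 4 = 16
  Kenton: 1 + 4 + 1 + 3 + 2 + 0 + 2 = 13
Linden has the highest total.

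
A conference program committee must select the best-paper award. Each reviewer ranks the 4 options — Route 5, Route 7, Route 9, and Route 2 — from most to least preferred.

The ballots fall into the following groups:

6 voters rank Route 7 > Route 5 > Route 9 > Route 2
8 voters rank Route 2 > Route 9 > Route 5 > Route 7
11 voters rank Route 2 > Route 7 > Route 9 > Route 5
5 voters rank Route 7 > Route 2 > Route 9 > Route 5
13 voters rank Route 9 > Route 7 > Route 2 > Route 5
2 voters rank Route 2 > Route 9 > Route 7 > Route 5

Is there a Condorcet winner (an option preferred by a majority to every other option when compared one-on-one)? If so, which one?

No Condorcet winner

Head-to-head results (45 voters total):
Route 5 vs Route 7: Route 7 wins 37–8.
Route 5 vs Route 9: Route 9 wins 39–6.
Route 5 vs Route 2: Route 2 wins 39–6.
Route 7 vs Route 9: Route 9 wins 23–22.
Route 7 vs Route 2: Route 7 wins 24–21.
Route 9 vs Route 2: Route 2 wins 26–19.
No candidate beats all others: Route 7 beats Route 2 beats Route 9 beats Route 7, a majority cycle.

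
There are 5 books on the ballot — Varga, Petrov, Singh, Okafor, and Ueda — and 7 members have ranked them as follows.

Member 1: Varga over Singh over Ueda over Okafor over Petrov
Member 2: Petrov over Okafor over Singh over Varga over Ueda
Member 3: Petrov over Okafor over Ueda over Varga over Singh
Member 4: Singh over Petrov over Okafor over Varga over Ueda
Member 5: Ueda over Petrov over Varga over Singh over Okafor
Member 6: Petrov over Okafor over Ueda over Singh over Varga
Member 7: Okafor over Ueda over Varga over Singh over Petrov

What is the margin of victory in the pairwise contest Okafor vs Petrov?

3

Ballots ranking Okafor above Petrov: 2.
Ballots ranking Petrov above Okafor: 5.
Petrov wins 5–2, a margin of 3.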